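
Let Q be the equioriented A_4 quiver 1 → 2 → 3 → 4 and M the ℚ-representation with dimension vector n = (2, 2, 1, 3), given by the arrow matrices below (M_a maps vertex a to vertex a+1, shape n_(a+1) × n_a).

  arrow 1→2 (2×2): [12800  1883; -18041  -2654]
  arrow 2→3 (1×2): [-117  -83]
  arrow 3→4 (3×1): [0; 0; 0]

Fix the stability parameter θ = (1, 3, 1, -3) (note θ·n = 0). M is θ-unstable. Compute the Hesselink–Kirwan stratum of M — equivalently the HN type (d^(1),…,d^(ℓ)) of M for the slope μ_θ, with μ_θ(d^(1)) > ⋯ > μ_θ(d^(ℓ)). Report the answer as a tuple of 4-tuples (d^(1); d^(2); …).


Via rank(M_{q-1}∘⋯∘M_p): M ≅ I[1,2], I[1,3], I[4,4]^3.
μ_θ-semistable layers: μ^(1)=3; μ^(2)=2; μ^(3)=1; μ^(4)=-3

((0, 1, 0, 0); (0, 1, 1, 0); (2, 0, 0, 0); (0, 0, 0, 3))


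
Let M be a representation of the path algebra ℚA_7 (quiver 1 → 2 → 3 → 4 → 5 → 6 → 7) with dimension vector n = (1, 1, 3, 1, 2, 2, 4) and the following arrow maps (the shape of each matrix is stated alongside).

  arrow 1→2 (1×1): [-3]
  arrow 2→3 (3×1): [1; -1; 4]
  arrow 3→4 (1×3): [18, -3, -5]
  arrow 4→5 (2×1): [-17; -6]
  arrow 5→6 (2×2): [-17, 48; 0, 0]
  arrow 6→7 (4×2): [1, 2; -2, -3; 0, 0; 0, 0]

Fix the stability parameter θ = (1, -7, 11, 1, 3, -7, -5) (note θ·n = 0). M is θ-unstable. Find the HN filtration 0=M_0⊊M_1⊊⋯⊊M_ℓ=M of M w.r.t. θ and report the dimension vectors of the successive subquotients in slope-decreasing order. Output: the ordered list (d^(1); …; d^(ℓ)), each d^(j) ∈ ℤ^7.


Barcode: M ≅ I[1,7], I[3,3]^2, I[5,5], I[6,7], I[7,7]^2. HN layers by μ_θ (6 steps, strictly decreasing):
  μ^(1)=11; μ^(2)=3; μ^(3)=3/5; μ^(4)=-3; μ^(5)=-5; μ^(6)=-7

((0, 0, 2, 0, 0, 0, 0); (0, 0, 0, 0, 1, 0, 0); (0, 0, 1, 1, 1, 1, 1); (1, 1, 0, 0, 0, 0, 0); (0, 0, 0, 0, 0, 0, 3); (0, 0, 0, 0, 0, 1, 0))


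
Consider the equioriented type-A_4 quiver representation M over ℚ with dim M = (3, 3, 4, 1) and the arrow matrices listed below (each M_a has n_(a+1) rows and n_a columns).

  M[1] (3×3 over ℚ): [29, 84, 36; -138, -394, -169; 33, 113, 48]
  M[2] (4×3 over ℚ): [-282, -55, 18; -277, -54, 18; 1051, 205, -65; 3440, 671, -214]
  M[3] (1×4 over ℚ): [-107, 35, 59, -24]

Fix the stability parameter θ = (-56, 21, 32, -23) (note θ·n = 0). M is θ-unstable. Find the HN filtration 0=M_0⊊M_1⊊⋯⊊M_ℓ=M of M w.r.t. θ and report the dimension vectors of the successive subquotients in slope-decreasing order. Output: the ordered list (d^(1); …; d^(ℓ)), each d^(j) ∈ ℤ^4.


Interval decomposition of M: I[1,3]^2, I[1,4], I[3,3].
HN type (ℓ=4): μ^(1)=32; μ^(2)=21; μ^(3)=10; μ^(4)=-56

((0, 0, 3, 0); (0, 2, 0, 0); (0, 1, 1, 1); (3, 0, 0, 0))


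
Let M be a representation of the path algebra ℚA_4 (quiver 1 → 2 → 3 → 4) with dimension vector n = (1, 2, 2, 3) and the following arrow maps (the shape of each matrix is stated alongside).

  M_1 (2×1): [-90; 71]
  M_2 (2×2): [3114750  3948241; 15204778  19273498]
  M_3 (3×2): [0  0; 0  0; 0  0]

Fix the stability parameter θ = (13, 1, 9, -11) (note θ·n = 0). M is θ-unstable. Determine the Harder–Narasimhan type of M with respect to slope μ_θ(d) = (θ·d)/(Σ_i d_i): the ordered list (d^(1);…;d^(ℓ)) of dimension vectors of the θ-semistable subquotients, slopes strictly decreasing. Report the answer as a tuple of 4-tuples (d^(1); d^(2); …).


Via rank(M_{q-1}∘⋯∘M_p): M ≅ I[1,3], I[2,3], I[4,4]^3.
μ_θ-semistable layers: μ^(1)=9; μ^(2)=7; μ^(3)=1; μ^(4)=-11

((0, 0, 2, 0); (1, 1, 0, 0); (0, 1, 0, 0); (0, 0, 0, 3))


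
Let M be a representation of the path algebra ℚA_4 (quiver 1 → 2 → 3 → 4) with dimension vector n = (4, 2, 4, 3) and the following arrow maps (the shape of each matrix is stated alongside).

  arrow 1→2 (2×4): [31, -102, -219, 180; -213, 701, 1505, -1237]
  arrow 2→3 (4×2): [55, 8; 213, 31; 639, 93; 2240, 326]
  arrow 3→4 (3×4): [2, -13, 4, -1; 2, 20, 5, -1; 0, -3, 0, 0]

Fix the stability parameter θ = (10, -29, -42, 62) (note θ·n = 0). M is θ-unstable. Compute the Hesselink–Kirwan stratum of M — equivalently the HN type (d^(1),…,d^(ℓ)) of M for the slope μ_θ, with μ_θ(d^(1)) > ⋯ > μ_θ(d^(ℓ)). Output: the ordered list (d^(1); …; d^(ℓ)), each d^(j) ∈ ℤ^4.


Interval decomposition of M: I[1,1]^2, I[1,3], I[1,4], I[3,4]^2.
HN type (ℓ=4): μ^(1)=62; μ^(2)=10; μ^(3)=-61/3; μ^(4)=-42

((0, 0, 0, 3); (2, 0, 0, 0); (2, 2, 2, 0); (0, 0, 2, 0))


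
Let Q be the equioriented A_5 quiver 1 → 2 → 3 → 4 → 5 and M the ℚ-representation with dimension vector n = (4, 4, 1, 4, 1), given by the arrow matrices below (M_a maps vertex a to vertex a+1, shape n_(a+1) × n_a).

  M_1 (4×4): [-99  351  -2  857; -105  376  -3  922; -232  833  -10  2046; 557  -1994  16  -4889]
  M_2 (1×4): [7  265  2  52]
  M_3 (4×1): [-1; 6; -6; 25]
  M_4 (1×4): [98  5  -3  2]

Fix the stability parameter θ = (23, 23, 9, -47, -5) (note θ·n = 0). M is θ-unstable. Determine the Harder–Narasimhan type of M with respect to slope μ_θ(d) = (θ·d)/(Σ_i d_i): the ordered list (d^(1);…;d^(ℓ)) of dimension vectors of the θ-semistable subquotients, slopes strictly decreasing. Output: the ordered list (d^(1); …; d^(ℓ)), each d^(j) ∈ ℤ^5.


Via rank(M_{q-1}∘⋯∘M_p): M ≅ I[1,2]^3, I[1,4], I[4,4]^2, I[4,5].
μ_θ-semistable layers: μ^(1)=23; μ^(2)=2; μ^(3)=-5; μ^(4)=-47

((3, 3, 0, 0, 0); (1, 1, 1, 1, 0); (0, 0, 0, 0, 1); (0, 0, 0, 3, 0))


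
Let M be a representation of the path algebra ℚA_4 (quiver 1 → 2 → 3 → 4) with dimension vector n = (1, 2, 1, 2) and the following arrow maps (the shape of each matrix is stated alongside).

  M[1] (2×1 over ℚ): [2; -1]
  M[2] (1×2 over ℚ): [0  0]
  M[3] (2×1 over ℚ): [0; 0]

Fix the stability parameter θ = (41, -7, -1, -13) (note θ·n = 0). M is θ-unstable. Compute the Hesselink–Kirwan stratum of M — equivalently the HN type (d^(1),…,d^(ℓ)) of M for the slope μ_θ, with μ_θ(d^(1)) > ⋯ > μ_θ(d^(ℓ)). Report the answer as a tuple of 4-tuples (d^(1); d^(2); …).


Interval decomposition of M: I[1,2], I[2,2], I[3,3], I[4,4]^2.
HN type (ℓ=4): μ^(1)=17; μ^(2)=-1; μ^(3)=-7; μ^(4)=-13

((1, 1, 0, 0); (0, 0, 1, 0); (0, 1, 0, 0); (0, 0, 0, 2))


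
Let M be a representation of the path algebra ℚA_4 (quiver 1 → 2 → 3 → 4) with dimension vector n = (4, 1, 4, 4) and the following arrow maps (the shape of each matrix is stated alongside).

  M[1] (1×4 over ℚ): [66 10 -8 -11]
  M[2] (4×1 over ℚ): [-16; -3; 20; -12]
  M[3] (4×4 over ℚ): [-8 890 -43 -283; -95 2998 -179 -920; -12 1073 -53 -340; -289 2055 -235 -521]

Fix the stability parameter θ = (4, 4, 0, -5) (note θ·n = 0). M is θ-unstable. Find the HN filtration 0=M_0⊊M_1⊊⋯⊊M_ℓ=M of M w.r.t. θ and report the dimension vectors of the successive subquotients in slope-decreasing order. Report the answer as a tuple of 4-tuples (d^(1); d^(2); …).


Barcode: M ≅ I[1,1]^3, I[1,4], I[3,4]^3. HN layers by μ_θ (3 steps, strictly decreasing):
  μ^(1)=4; μ^(2)=3/4; μ^(3)=-5/2

((3, 0, 0, 0); (1, 1, 1, 1); (0, 0, 3, 3))


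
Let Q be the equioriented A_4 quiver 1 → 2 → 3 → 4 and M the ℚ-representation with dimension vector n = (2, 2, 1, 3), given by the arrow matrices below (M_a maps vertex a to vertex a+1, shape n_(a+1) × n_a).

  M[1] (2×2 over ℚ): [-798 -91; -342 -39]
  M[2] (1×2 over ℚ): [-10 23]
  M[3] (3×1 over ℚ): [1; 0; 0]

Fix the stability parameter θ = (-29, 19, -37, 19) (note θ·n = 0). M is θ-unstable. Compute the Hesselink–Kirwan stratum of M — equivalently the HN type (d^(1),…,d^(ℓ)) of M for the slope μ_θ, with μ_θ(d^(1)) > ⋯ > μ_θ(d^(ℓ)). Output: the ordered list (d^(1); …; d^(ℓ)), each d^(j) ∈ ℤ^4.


Barcode: M ≅ I[1,1], I[1,4], I[2,2], I[4,4]^2. HN layers by μ_θ (3 steps, strictly decreasing):
  μ^(1)=19; μ^(2)=-9; μ^(3)=-29

((0, 1, 0, 3); (0, 1, 1, 0); (2, 0, 0, 0))


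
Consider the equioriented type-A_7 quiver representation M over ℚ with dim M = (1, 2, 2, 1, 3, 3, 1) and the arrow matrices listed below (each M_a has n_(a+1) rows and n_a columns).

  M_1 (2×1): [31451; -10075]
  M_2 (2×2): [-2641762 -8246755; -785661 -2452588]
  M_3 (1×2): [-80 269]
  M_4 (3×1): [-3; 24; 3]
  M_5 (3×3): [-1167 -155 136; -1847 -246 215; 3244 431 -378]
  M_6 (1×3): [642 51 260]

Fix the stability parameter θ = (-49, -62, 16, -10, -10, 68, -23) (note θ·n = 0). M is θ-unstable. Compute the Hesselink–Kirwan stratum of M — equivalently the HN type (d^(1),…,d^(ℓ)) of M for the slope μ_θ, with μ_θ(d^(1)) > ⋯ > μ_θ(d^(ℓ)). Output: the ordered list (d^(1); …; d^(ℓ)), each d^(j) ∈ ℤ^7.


Barcode: M ≅ I[1,6], I[2,3], I[5,6], I[5,7]. HN layers by μ_θ (7 steps, strictly decreasing):
  μ^(1)=68; μ^(2)=45/2; μ^(3)=16; μ^(4)=-4/3; μ^(5)=-10; μ^(6)=-111/2; μ^(7)=-62

((0, 0, 0, 0, 0, 2, 0); (0, 0, 0, 0, 0, 1, 1); (0, 0, 1, 0, 0, 0, 0); (0, 0, 1, 1, 1, 0, 0); (0, 0, 0, 0, 2, 0, 0); (1, 1, 0, 0, 0, 0, 0); (0, 1, 0, 0, 0, 0, 0))


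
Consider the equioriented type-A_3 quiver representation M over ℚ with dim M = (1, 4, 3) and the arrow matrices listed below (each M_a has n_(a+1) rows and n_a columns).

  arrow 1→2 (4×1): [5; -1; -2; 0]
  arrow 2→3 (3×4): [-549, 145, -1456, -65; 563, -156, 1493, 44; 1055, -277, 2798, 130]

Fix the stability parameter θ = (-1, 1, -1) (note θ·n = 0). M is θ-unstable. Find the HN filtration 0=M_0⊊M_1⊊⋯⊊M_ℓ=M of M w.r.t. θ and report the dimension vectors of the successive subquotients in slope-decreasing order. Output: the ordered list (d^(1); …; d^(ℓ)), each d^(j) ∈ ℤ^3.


Interval decomposition of M: I[1,3], I[2,2], I[2,3]^2.
HN type (ℓ=3): μ^(1)=1; μ^(2)=0; μ^(3)=-1

((0, 1, 0); (0, 3, 3); (1, 0, 0))


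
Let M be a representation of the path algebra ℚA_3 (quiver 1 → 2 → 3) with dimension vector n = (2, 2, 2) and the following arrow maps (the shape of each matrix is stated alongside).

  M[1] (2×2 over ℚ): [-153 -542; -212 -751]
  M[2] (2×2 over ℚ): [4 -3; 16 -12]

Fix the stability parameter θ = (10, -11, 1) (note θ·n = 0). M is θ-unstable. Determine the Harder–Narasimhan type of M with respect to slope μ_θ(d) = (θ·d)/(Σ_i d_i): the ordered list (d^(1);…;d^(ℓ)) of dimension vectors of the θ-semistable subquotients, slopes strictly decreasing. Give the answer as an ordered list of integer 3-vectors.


Barcode: M ≅ I[1,2], I[1,3], I[3,3]. HN layers by μ_θ (2 steps, strictly decreasing):
  μ^(1)=1; μ^(2)=-1/2

((0, 0, 2); (2, 2, 0))


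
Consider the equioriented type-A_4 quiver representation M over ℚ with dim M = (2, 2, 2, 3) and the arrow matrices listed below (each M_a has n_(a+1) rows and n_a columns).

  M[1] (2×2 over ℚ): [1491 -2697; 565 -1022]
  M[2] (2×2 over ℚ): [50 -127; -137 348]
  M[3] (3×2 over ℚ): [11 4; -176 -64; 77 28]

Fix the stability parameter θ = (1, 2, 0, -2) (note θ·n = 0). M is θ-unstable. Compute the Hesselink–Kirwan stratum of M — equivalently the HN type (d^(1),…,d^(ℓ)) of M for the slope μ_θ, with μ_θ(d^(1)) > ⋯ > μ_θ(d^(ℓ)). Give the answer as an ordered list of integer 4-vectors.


Via rank(M_{q-1}∘⋯∘M_p): M ≅ I[1,3], I[1,4], I[4,4]^2.
μ_θ-semistable layers: μ^(1)=1; μ^(2)=1/4; μ^(3)=-2

((1, 1, 1, 0); (1, 1, 1, 1); (0, 0, 0, 2))


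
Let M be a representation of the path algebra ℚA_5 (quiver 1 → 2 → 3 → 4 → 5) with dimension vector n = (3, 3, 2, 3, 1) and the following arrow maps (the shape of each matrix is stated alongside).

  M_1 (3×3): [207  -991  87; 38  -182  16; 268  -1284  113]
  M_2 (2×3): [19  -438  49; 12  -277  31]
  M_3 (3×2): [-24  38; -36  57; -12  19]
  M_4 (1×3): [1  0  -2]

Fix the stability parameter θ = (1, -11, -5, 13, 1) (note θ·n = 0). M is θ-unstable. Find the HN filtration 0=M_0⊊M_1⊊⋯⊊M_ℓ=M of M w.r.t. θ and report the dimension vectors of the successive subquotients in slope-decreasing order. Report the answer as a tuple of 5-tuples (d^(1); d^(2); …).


Via rank(M_{q-1}∘⋯∘M_p): M ≅ I[1,1], I[1,3], I[1,4], I[2,2], I[4,4], I[4,5].
μ_θ-semistable layers: μ^(1)=13; μ^(2)=7; μ^(3)=1; μ^(4)=-5; μ^(5)=-11

((0, 0, 0, 2, 0); (0, 0, 0, 1, 1); (1, 0, 0, 0, 0); (2, 2, 2, 0, 0); (0, 1, 0, 0, 0))


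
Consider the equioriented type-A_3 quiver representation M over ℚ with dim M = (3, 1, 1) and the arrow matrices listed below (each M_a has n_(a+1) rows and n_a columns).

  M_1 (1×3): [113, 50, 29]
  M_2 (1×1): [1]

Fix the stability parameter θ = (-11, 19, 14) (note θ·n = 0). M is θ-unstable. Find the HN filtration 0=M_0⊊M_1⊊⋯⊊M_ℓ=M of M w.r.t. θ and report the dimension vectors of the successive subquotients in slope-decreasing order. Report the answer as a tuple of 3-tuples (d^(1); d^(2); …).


Via rank(M_{q-1}∘⋯∘M_p): M ≅ I[1,1]^2, I[1,3].
μ_θ-semistable layers: μ^(1)=33/2; μ^(2)=-11

((0, 1, 1); (3, 0, 0))


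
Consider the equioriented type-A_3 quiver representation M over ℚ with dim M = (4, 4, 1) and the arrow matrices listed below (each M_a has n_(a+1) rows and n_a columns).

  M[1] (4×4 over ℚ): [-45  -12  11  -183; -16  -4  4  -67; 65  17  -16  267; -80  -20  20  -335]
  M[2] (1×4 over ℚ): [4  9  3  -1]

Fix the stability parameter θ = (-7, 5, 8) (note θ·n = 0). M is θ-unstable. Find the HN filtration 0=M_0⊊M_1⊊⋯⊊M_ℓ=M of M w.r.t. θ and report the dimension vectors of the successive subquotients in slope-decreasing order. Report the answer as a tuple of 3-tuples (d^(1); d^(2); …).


Via rank(M_{q-1}∘⋯∘M_p): M ≅ I[1,1], I[1,2]^2, I[1,3], I[2,2].
μ_θ-semistable layers: μ^(1)=8; μ^(2)=5; μ^(3)=-7

((0, 0, 1); (0, 4, 0); (4, 0, 0))


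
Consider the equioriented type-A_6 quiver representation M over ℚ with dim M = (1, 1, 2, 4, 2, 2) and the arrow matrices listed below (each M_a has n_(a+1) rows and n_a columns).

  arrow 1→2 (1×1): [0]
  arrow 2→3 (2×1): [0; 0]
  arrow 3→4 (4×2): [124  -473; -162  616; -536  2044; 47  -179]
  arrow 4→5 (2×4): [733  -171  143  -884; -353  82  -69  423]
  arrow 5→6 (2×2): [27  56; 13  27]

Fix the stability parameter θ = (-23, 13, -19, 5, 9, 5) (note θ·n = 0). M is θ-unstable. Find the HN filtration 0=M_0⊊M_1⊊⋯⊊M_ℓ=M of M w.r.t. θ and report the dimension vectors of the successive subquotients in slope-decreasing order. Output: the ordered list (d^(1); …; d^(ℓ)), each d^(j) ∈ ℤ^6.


Via rank(M_{q-1}∘⋯∘M_p): M ≅ I[1,1], I[2,2], I[3,6]^2, I[4,4]^2.
μ_θ-semistable layers: μ^(1)=13; μ^(2)=7; μ^(3)=5; μ^(4)=-19; μ^(5)=-23

((0, 1, 0, 0, 0, 0); (0, 0, 0, 0, 2, 2); (0, 0, 0, 4, 0, 0); (0, 0, 2, 0, 0, 0); (1, 0, 0, 0, 0, 0))


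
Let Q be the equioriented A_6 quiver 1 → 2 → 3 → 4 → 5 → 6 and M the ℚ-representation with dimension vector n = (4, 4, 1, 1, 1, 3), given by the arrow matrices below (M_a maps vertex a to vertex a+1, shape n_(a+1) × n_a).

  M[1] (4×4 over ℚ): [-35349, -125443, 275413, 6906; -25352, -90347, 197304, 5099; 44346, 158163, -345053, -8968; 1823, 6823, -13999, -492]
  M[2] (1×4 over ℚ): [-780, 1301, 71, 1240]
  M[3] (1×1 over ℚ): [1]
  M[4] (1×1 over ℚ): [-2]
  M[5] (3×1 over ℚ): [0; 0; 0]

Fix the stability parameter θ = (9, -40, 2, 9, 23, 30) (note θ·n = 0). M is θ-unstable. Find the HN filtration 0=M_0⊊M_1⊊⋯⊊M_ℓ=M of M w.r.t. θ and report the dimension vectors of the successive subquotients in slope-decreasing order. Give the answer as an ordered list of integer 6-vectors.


Interval decomposition of M: I[1,1], I[1,2]^2, I[1,5], I[2,2], I[6,6]^3.
HN type (ℓ=6): μ^(1)=30; μ^(2)=23; μ^(3)=9; μ^(4)=2; μ^(5)=-31/2; μ^(6)=-40

((0, 0, 0, 0, 0, 3); (0, 0, 0, 0, 1, 0); (1, 0, 0, 1, 0, 0); (0, 0, 1, 0, 0, 0); (3, 3, 0, 0, 0, 0); (0, 1, 0, 0, 0, 0))


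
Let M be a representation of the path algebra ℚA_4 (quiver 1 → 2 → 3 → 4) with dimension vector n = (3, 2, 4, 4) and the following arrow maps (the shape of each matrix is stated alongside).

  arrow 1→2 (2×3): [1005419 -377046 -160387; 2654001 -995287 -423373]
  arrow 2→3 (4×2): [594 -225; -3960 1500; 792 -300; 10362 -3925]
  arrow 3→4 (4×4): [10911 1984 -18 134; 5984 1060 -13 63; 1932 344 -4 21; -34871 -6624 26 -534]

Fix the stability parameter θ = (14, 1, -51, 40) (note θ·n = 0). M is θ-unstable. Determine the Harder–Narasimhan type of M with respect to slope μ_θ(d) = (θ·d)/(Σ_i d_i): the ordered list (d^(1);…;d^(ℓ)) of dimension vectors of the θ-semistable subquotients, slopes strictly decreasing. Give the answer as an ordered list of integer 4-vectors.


Via rank(M_{q-1}∘⋯∘M_p): M ≅ I[1,1], I[1,2], I[1,4], I[3,3], I[3,4]^2, I[4,4].
μ_θ-semistable layers: μ^(1)=40; μ^(2)=14; μ^(3)=15/2; μ^(4)=-12; μ^(5)=-51

((0, 0, 0, 4); (1, 0, 0, 0); (1, 1, 0, 0); (1, 1, 1, 0); (0, 0, 3, 0))


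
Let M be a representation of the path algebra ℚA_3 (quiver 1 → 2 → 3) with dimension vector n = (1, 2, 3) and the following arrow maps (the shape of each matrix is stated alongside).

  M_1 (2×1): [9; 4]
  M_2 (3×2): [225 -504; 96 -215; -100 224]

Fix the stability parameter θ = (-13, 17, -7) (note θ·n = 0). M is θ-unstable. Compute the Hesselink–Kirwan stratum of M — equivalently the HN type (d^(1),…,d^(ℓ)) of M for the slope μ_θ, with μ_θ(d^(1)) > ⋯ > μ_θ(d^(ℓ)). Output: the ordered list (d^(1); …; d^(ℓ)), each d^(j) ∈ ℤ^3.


Interval decomposition of M: I[1,3], I[2,3], I[3,3].
HN type (ℓ=3): μ^(1)=5; μ^(2)=-7; μ^(3)=-13

((0, 2, 2); (0, 0, 1); (1, 0, 0))


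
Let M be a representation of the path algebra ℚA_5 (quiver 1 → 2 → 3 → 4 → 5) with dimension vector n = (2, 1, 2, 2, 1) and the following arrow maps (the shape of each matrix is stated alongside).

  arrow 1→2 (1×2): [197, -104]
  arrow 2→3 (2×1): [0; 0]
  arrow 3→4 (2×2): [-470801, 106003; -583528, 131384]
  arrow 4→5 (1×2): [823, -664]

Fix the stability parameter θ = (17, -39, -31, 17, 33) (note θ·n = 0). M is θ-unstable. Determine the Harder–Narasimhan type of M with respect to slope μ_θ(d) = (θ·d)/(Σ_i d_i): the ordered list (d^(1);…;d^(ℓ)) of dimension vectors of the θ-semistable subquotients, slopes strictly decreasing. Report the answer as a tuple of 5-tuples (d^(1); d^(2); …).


Via rank(M_{q-1}∘⋯∘M_p): M ≅ I[1,1], I[1,2], I[3,3], I[3,5], I[4,4].
μ_θ-semistable layers: μ^(1)=33; μ^(2)=17; μ^(3)=-11; μ^(4)=-31

((0, 0, 0, 0, 1); (1, 0, 0, 2, 0); (1, 1, 0, 0, 0); (0, 0, 2, 0, 0))


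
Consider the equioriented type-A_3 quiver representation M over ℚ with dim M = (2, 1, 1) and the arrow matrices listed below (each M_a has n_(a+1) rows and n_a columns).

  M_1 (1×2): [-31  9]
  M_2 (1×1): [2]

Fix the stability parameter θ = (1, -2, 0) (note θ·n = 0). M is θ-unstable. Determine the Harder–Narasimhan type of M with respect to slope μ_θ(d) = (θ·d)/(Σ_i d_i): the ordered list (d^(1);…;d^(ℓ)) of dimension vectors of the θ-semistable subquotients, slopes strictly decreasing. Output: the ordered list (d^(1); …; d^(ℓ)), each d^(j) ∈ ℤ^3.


Interval decomposition of M: I[1,1], I[1,3].
HN type (ℓ=3): μ^(1)=1; μ^(2)=0; μ^(3)=-1/2

((1, 0, 0); (0, 0, 1); (1, 1, 0))


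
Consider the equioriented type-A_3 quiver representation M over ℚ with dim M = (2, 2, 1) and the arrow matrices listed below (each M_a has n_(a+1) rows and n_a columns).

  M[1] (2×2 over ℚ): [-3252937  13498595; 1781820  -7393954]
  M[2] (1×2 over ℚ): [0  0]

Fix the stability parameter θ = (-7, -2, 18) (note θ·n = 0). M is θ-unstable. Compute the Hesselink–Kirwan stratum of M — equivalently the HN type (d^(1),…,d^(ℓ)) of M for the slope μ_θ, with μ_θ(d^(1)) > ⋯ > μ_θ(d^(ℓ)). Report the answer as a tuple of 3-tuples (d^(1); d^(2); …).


Barcode: M ≅ I[1,2]^2, I[3,3]. HN layers by μ_θ (3 steps, strictly decreasing):
  μ^(1)=18; μ^(2)=-2; μ^(3)=-7

((0, 0, 1); (0, 2, 0); (2, 0, 0))


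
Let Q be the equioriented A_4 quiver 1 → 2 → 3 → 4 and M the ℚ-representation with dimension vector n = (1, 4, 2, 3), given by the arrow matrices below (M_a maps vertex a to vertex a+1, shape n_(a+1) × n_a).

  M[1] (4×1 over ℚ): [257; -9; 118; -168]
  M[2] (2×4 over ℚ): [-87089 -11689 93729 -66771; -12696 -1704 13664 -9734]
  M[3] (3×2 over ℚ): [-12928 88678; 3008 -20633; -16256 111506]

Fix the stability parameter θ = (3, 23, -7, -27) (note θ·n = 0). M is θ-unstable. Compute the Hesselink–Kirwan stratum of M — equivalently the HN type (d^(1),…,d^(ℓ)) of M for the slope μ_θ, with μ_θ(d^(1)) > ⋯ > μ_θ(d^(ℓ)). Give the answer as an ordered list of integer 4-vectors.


Interval decomposition of M: I[1,3], I[2,2]^2, I[2,4], I[4,4]^2.
HN type (ℓ=5): μ^(1)=23; μ^(2)=8; μ^(3)=3; μ^(4)=-11/3; μ^(5)=-27

((0, 2, 0, 0); (0, 1, 1, 0); (1, 0, 0, 0); (0, 1, 1, 1); (0, 0, 0, 2))


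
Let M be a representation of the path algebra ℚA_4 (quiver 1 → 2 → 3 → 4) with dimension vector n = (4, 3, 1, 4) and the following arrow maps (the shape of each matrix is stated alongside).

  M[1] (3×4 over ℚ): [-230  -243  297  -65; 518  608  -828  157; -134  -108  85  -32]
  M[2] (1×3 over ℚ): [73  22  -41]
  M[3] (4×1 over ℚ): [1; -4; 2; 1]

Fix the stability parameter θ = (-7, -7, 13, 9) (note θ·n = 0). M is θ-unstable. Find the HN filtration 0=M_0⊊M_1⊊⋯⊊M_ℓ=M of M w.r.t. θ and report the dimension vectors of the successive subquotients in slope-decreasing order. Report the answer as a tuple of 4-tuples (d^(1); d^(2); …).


Via rank(M_{q-1}∘⋯∘M_p): M ≅ I[1,1], I[1,2]^2, I[1,4], I[4,4]^3.
μ_θ-semistable layers: μ^(1)=11; μ^(2)=9; μ^(3)=-7

((0, 0, 1, 1); (0, 0, 0, 3); (4, 3, 0, 0))


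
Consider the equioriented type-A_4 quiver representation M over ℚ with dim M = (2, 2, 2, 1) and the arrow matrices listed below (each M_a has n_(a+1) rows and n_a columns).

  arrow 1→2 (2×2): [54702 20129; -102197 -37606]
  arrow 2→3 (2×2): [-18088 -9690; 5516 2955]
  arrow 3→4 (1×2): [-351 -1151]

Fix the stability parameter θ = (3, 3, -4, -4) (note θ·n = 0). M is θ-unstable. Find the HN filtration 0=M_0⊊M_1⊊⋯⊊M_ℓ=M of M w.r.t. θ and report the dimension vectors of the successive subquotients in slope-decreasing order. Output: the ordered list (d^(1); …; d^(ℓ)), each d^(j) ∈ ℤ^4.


Via rank(M_{q-1}∘⋯∘M_p): M ≅ I[1,2], I[1,4], I[3,3].
μ_θ-semistable layers: μ^(1)=3; μ^(2)=-1/2; μ^(3)=-4

((1, 1, 0, 0); (1, 1, 1, 1); (0, 0, 1, 0))


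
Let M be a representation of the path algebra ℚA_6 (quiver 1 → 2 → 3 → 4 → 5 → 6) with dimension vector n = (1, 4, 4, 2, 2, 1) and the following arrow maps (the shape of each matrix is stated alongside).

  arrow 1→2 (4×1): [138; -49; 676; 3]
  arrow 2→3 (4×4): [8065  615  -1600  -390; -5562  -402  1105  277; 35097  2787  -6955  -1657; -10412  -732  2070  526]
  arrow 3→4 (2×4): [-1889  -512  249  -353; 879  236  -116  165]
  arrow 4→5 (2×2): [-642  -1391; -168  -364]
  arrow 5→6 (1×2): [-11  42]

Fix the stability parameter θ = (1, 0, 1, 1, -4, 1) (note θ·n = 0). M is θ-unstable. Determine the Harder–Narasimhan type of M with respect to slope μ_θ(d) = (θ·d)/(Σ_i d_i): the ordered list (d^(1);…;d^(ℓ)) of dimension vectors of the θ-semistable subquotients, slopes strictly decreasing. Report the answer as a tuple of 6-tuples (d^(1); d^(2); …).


Interval decomposition of M: I[1,6], I[2,2]^2, I[2,4], I[3,3]^2, I[5,5].
HN type (ℓ=4): μ^(1)=1; μ^(2)=0; μ^(3)=-1/5; μ^(4)=-4

((0, 0, 3, 1, 0, 1); (0, 3, 0, 0, 0, 0); (1, 1, 1, 1, 1, 0); (0, 0, 0, 0, 1, 0))


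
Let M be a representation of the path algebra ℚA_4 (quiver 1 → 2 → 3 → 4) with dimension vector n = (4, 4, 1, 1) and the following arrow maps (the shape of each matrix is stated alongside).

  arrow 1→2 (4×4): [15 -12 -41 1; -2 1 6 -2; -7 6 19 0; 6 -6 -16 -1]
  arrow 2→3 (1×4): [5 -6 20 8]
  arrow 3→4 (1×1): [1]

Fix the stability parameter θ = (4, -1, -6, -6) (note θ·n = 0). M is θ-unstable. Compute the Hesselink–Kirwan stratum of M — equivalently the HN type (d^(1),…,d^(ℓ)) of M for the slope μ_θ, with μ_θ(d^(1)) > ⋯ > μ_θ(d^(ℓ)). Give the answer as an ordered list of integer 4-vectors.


Via rank(M_{q-1}∘⋯∘M_p): M ≅ I[1,1], I[1,2]^2, I[1,4], I[2,2].
μ_θ-semistable layers: μ^(1)=4; μ^(2)=3/2; μ^(3)=-1; μ^(4)=-9/4

((1, 0, 0, 0); (2, 2, 0, 0); (0, 1, 0, 0); (1, 1, 1, 1))


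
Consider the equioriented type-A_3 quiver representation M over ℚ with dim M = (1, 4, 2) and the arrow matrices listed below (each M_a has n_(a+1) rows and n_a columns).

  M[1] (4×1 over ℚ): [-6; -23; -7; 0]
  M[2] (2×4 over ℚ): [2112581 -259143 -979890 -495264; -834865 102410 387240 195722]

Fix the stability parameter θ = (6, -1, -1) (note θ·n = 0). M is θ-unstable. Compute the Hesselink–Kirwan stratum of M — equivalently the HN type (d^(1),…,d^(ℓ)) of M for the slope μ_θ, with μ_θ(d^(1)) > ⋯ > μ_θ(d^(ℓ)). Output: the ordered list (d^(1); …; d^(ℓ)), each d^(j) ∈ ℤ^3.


Interval decomposition of M: I[1,3], I[2,2]^2, I[2,3].
HN type (ℓ=2): μ^(1)=4/3; μ^(2)=-1

((1, 1, 1); (0, 3, 1))


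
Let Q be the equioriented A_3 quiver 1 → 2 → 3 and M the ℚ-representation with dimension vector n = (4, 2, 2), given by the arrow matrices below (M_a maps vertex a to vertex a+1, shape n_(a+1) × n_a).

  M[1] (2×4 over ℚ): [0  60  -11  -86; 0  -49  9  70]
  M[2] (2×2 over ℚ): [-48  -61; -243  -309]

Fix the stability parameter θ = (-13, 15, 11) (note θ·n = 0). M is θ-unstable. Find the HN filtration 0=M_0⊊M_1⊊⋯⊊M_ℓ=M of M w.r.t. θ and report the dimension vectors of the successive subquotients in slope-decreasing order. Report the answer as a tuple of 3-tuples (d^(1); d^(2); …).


Barcode: M ≅ I[1,1]^2, I[1,3]^2. HN layers by μ_θ (2 steps, strictly decreasing):
  μ^(1)=13; μ^(2)=-13

((0, 2, 2); (4, 0, 0))


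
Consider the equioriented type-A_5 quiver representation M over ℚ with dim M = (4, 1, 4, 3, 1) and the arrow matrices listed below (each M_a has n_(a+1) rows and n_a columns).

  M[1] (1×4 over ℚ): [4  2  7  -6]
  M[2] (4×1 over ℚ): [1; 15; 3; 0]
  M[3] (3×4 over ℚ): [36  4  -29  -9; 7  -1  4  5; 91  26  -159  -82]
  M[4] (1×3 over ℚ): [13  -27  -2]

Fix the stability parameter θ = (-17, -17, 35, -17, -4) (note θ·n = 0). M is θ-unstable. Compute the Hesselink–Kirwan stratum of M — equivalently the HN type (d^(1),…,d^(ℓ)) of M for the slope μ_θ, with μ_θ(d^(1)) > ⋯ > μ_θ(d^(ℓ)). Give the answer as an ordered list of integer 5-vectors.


Interval decomposition of M: I[1,1]^3, I[1,5], I[3,3], I[3,4]^2.
HN type (ℓ=4): μ^(1)=35; μ^(2)=9; μ^(3)=14/3; μ^(4)=-17

((0, 0, 1, 0, 0); (0, 0, 2, 2, 0); (0, 0, 1, 1, 1); (4, 1, 0, 0, 0))


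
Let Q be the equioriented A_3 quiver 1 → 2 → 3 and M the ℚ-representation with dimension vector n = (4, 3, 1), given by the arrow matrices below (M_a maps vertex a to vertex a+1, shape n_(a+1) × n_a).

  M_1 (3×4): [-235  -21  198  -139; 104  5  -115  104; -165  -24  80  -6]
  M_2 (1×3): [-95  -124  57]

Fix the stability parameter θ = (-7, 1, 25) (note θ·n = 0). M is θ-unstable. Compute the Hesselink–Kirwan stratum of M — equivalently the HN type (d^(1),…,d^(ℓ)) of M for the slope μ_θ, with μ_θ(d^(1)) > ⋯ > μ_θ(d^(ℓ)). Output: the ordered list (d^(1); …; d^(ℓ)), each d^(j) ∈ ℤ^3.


Barcode: M ≅ I[1,1], I[1,2]^2, I[1,3]. HN layers by μ_θ (3 steps, strictly decreasing):
  μ^(1)=25; μ^(2)=1; μ^(3)=-7

((0, 0, 1); (0, 3, 0); (4, 0, 0))


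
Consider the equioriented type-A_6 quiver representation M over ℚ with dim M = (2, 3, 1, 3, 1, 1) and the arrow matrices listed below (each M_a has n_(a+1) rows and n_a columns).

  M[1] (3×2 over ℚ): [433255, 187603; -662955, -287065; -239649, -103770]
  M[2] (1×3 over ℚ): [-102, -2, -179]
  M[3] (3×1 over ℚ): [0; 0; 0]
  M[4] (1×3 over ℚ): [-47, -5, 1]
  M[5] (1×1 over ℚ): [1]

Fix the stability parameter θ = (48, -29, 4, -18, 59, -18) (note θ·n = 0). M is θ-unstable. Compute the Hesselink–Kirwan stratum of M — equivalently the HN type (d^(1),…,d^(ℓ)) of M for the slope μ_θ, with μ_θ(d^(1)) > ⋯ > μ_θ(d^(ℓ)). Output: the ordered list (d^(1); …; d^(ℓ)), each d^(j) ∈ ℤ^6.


Interval decomposition of M: I[1,2], I[1,3], I[2,2], I[4,4]^2, I[4,6].
HN type (ℓ=5): μ^(1)=41/2; μ^(2)=19/2; μ^(3)=23/3; μ^(4)=-18; μ^(5)=-29

((0, 0, 0, 0, 1, 1); (1, 1, 0, 0, 0, 0); (1, 1, 1, 0, 0, 0); (0, 0, 0, 3, 0, 0); (0, 1, 0, 0, 0, 0))


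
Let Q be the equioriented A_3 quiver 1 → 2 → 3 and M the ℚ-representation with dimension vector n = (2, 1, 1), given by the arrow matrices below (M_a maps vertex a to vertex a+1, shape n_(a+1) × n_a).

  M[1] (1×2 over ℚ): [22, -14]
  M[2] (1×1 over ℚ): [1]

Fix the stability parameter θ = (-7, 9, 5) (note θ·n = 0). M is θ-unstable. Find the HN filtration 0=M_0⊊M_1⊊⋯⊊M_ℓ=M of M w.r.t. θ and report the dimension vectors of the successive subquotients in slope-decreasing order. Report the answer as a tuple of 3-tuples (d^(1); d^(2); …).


Via rank(M_{q-1}∘⋯∘M_p): M ≅ I[1,1], I[1,3].
μ_θ-semistable layers: μ^(1)=7; μ^(2)=-7

((0, 1, 1); (2, 0, 0))


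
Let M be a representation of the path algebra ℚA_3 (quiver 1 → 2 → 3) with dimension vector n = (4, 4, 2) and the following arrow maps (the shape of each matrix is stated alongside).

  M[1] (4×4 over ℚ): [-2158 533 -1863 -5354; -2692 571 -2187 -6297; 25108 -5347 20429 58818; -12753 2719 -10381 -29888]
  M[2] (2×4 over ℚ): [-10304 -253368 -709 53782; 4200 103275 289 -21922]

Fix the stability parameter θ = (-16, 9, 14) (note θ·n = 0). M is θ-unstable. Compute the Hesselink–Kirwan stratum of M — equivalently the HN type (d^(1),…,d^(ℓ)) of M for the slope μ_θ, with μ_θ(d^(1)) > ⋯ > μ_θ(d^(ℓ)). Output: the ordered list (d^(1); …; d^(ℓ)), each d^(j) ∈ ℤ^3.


Interval decomposition of M: I[1,2]^2, I[1,3]^2.
HN type (ℓ=3): μ^(1)=14; μ^(2)=9; μ^(3)=-16

((0, 0, 2); (0, 4, 0); (4, 0, 0))


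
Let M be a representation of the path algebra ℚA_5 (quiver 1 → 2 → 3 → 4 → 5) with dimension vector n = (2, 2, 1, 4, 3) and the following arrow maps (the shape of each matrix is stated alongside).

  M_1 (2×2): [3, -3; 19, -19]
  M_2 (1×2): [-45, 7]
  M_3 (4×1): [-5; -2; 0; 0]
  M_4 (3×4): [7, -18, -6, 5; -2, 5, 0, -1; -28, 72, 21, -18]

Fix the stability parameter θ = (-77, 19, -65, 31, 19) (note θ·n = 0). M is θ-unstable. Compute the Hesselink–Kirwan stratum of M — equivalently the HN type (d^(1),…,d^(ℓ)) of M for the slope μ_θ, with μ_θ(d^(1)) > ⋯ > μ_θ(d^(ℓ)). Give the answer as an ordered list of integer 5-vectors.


Interval decomposition of M: I[1,1], I[1,5], I[2,2], I[4,4], I[4,5]^2.
HN type (ℓ=5): μ^(1)=31; μ^(2)=25; μ^(3)=19; μ^(4)=-23; μ^(5)=-77

((0, 0, 0, 1, 0); (0, 0, 0, 3, 3); (0, 1, 0, 0, 0); (0, 1, 1, 0, 0); (2, 0, 0, 0, 0))


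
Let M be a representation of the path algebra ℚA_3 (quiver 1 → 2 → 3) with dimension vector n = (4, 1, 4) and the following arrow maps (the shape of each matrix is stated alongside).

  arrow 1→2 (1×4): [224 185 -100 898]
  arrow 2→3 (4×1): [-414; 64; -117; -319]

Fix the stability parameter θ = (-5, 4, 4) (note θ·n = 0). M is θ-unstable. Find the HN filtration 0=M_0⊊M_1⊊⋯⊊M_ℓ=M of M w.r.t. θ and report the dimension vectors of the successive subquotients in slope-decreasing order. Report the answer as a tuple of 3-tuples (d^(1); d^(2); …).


Interval decomposition of M: I[1,1]^3, I[1,3], I[3,3]^3.
HN type (ℓ=2): μ^(1)=4; μ^(2)=-5

((0, 1, 4); (4, 0, 0))


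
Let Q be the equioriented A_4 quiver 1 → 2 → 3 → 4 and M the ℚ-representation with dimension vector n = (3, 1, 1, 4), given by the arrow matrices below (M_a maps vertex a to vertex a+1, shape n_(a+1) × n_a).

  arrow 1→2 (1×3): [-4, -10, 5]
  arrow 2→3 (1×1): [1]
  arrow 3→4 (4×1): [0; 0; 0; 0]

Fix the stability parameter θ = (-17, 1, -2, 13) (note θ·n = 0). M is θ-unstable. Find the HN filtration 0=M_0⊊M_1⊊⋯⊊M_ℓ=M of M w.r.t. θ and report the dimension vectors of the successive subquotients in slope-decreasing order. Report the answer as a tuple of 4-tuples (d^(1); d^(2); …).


Interval decomposition of M: I[1,1]^2, I[1,3], I[4,4]^4.
HN type (ℓ=3): μ^(1)=13; μ^(2)=-1/2; μ^(3)=-17

((0, 0, 0, 4); (0, 1, 1, 0); (3, 0, 0, 0))


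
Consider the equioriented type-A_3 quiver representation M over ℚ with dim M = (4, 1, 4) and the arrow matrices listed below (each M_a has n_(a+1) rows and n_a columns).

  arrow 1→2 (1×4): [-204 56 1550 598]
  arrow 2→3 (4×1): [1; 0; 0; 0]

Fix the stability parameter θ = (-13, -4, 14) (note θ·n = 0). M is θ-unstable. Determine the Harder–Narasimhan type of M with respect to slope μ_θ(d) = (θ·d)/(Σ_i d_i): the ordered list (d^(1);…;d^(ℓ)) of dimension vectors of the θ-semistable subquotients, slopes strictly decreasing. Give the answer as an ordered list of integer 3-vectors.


Interval decomposition of M: I[1,1]^3, I[1,3], I[3,3]^3.
HN type (ℓ=3): μ^(1)=14; μ^(2)=-4; μ^(3)=-13

((0, 0, 4); (0, 1, 0); (4, 0, 0))


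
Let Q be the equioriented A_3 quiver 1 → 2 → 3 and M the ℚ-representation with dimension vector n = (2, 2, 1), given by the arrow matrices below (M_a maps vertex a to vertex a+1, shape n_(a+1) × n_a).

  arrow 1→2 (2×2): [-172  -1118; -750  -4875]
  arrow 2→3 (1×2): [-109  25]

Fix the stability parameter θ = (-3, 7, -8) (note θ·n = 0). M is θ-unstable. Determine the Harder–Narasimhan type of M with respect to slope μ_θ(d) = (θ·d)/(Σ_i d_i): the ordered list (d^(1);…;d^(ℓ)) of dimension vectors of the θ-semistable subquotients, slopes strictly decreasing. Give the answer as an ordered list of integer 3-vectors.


Barcode: M ≅ I[1,1], I[1,3], I[2,2]. HN layers by μ_θ (3 steps, strictly decreasing):
  μ^(1)=7; μ^(2)=-1/2; μ^(3)=-3

((0, 1, 0); (0, 1, 1); (2, 0, 0))


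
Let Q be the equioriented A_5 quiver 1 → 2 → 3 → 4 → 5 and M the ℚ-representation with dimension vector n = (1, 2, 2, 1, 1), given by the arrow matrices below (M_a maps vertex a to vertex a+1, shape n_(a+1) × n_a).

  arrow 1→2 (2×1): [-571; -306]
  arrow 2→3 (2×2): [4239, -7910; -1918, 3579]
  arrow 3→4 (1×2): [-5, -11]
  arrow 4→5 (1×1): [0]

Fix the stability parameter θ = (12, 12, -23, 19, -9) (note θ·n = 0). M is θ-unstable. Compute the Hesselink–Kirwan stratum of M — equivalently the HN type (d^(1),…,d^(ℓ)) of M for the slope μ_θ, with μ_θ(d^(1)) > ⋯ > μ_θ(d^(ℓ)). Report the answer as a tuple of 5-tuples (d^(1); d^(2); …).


Interval decomposition of M: I[1,4], I[2,3], I[5,5].
HN type (ℓ=4): μ^(1)=19; μ^(2)=1/3; μ^(3)=-11/2; μ^(4)=-9

((0, 0, 0, 1, 0); (1, 1, 1, 0, 0); (0, 1, 1, 0, 0); (0, 0, 0, 0, 1))


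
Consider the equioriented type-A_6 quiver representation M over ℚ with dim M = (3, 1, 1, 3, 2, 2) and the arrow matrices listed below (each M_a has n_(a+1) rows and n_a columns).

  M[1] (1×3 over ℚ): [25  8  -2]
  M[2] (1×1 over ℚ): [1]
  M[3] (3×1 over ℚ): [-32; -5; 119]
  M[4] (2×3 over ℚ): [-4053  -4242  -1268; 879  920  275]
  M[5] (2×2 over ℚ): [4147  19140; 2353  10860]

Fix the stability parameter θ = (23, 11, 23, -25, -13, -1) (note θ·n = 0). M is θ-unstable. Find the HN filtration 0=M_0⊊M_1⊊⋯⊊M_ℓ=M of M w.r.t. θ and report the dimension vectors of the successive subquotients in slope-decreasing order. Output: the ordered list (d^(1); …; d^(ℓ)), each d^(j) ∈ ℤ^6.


Via rank(M_{q-1}∘⋯∘M_p): M ≅ I[1,1]^2, I[1,6], I[4,4], I[4,5], I[6,6].
μ_θ-semistable layers: μ^(1)=23; μ^(2)=3; μ^(3)=-1; μ^(4)=-13; μ^(5)=-25

((2, 0, 0, 0, 0, 0); (1, 1, 1, 1, 1, 1); (0, 0, 0, 0, 0, 1); (0, 0, 0, 0, 1, 0); (0, 0, 0, 2, 0, 0))


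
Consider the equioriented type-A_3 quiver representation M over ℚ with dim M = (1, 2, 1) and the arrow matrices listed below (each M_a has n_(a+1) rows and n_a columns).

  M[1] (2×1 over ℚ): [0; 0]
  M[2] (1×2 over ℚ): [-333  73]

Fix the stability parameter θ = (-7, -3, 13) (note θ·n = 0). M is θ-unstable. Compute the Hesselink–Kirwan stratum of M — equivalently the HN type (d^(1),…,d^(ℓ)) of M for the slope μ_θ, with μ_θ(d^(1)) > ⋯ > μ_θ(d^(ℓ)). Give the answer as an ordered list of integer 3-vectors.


Barcode: M ≅ I[1,1], I[2,2], I[2,3]. HN layers by μ_θ (3 steps, strictly decreasing):
  μ^(1)=13; μ^(2)=-3; μ^(3)=-7

((0, 0, 1); (0, 2, 0); (1, 0, 0))


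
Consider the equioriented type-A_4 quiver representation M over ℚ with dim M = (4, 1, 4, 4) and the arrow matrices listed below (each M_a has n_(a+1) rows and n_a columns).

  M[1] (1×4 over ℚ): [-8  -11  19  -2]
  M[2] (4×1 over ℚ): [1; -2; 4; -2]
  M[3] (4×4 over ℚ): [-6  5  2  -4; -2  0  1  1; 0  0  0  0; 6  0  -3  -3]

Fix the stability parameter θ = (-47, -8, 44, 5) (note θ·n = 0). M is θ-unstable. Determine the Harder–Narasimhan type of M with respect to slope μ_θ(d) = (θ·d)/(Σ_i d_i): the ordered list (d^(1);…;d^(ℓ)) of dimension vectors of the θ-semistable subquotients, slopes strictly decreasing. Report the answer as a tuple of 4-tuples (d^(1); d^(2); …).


Interval decomposition of M: I[1,1]^3, I[1,3], I[3,3], I[3,4]^2, I[4,4]^2.
HN type (ℓ=5): μ^(1)=44; μ^(2)=49/2; μ^(3)=5; μ^(4)=-8; μ^(5)=-47

((0, 0, 2, 0); (0, 0, 2, 2); (0, 0, 0, 2); (0, 1, 0, 0); (4, 0, 0, 0))


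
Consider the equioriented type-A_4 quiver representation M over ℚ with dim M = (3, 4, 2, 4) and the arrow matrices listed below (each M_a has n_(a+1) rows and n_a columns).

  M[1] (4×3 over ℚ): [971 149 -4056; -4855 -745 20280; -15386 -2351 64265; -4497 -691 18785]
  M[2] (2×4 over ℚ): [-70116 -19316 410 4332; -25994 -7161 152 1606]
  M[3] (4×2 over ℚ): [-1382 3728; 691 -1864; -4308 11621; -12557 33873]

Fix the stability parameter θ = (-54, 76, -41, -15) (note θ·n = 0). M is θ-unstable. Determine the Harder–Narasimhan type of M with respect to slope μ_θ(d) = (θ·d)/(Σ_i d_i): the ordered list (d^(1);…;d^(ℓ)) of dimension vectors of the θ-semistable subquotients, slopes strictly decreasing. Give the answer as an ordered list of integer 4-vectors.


Interval decomposition of M: I[1,2], I[1,4]^2, I[2,2], I[4,4]^2.
HN type (ℓ=4): μ^(1)=76; μ^(2)=20/3; μ^(3)=-15; μ^(4)=-54

((0, 2, 0, 0); (0, 2, 2, 2); (0, 0, 0, 2); (3, 0, 0, 0))


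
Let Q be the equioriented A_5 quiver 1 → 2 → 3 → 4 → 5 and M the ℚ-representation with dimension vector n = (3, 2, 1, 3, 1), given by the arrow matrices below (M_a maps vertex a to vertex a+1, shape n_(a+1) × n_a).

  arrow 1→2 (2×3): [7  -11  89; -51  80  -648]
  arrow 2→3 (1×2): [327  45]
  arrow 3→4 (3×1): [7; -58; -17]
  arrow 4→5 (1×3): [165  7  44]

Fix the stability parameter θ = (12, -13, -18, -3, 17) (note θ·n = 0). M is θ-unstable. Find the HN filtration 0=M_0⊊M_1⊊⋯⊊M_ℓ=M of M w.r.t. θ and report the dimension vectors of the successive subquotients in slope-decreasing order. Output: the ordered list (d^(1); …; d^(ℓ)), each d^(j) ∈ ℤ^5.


Barcode: M ≅ I[1,1], I[1,2], I[1,5], I[4,4]^2. HN layers by μ_θ (5 steps, strictly decreasing):
  μ^(1)=17; μ^(2)=12; μ^(3)=-1/2; μ^(4)=-3; μ^(5)=-19/3

((0, 0, 0, 0, 1); (1, 0, 0, 0, 0); (1, 1, 0, 0, 0); (0, 0, 0, 3, 0); (1, 1, 1, 0, 0))


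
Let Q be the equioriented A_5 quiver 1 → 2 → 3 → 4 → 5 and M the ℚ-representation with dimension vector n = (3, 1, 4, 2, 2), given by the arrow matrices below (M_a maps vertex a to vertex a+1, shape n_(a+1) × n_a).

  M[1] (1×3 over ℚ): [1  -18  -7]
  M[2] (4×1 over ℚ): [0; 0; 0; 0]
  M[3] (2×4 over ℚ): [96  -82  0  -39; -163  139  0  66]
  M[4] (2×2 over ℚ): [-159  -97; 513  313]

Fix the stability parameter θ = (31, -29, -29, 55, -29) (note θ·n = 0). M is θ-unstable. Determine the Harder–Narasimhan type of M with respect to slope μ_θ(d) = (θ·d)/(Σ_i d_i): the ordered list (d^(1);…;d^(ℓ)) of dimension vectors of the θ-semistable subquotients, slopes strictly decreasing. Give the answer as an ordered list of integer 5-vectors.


Barcode: M ≅ I[1,1]^2, I[1,2], I[3,3]^2, I[3,5]^2. HN layers by μ_θ (4 steps, strictly decreasing):
  μ^(1)=31; μ^(2)=13; μ^(3)=1; μ^(4)=-29

((2, 0, 0, 0, 0); (0, 0, 0, 2, 2); (1, 1, 0, 0, 0); (0, 0, 4, 0, 0))
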